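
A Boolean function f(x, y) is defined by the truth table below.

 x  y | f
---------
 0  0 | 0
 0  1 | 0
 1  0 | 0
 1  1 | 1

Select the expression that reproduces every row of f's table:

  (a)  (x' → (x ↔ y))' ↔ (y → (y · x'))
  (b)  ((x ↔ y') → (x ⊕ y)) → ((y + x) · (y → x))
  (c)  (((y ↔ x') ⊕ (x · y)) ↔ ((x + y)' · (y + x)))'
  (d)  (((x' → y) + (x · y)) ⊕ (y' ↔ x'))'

d

(a) disagrees with f on (0,1) (formula → 1, table → 0); rule it out.
(b) disagrees with f on (1,0) (formula → 1, table → 0); rule it out.
(c) disagrees with f on (0,1) (formula → 1, table → 0); rule it out.
(d) is the remaining candidate, and it agrees with f on all 4 inputs.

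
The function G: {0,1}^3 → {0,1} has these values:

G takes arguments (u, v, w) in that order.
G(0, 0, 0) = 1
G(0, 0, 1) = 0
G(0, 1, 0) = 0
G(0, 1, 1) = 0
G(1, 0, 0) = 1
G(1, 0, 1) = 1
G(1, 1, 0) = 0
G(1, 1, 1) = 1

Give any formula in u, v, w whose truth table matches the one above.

G(u, v, w) = ((((~u & ~v) & ~w) | ((u & ~v) & ~w)) | ((u & ~v) & w)) | ((u & v) & w)

Collect the rows where G=1 — (0,0,0), (1,0,0), (1,0,1), (1,1,1) — and write one minterm per row: ¬u·¬v·¬w, u·¬v·¬w, u·¬v·w, u·v·w. Their union (logical OR) reproduces the table exactly.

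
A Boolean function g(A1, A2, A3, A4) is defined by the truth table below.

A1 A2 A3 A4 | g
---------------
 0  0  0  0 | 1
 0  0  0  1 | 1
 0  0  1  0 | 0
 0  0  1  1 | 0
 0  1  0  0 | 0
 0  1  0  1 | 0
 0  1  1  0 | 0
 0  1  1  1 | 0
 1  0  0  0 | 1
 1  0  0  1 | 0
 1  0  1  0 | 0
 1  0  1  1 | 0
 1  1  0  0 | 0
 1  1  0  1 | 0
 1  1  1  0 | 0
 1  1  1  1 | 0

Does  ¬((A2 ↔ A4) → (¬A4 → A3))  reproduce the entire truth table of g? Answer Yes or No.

Check the formula against g row by row:
  A1=0, A2=0, A3=0, A4=0: formula gives 1, g = 1 ✓
  A1=0, A2=0, A3=0, A4=1: formula gives 0, but g = 1 ✗
Since they disagree at (0,0,0,1), the expression is not a correct formula for g.

No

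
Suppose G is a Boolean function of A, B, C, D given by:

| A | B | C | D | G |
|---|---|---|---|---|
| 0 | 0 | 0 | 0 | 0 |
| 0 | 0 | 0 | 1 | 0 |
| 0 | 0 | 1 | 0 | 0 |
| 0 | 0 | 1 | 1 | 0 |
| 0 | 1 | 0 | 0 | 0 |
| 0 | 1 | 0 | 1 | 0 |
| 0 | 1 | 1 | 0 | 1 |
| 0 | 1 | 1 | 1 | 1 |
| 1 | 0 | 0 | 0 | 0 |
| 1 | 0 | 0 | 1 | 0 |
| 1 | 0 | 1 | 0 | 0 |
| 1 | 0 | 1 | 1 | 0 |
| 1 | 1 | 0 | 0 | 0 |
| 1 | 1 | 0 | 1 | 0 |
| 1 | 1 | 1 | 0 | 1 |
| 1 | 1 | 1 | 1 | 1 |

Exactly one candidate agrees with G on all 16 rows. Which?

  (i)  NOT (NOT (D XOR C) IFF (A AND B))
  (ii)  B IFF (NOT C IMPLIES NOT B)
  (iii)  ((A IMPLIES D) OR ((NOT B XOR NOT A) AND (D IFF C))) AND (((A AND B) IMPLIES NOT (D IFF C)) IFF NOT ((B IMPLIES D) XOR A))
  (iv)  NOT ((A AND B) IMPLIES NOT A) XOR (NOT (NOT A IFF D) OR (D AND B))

ii

(i) fails at (0,0,0,0): the formula yields 1, G is 0.
(iii) fails at (0,1,0,0): the formula yields 1, G is 0.
(iv) fails at (0,0,0,0): the formula yields 1, G is 0.
That leaves (ii). Evaluating it on every row reproduces the table of G exactly.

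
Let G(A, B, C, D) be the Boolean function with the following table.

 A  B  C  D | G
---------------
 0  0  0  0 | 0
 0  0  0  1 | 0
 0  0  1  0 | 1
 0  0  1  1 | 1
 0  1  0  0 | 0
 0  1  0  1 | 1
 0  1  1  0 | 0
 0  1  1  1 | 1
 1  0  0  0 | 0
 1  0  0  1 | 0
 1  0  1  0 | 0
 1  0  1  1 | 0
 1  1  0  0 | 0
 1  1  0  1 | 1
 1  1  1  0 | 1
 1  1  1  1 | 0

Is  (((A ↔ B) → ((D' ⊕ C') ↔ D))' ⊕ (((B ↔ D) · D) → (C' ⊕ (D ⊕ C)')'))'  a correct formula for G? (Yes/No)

Yes

Test each input against both G and the formula:
  A=0, B=0, C=0, D=0: formula gives 0, G = 0 ✓
  A=0, B=0, C=0, D=1: formula gives 0, G = 0 ✓
  A=0, B=0, C=1, D=0: formula gives 1, G = 1 ✓
  A=0, B=0, C=1, D=1: formula gives 1, G = 1 ✓
  …and likewise for the remaining 12 rows.
All 16 rows match — the expression computes G exactly.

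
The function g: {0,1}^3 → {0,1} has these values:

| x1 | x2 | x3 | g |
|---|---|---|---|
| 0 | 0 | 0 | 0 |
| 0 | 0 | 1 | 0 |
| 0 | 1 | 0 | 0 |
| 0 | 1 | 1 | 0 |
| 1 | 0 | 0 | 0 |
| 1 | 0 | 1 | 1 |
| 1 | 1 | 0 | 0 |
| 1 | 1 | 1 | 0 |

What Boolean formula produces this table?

g(x1, x2, x3) = (x1 & ~x2) & x3

g is 1 on exactly one input, (1,0,1), whose minterm is x1·¬x2·x3. So g is just that conjunction.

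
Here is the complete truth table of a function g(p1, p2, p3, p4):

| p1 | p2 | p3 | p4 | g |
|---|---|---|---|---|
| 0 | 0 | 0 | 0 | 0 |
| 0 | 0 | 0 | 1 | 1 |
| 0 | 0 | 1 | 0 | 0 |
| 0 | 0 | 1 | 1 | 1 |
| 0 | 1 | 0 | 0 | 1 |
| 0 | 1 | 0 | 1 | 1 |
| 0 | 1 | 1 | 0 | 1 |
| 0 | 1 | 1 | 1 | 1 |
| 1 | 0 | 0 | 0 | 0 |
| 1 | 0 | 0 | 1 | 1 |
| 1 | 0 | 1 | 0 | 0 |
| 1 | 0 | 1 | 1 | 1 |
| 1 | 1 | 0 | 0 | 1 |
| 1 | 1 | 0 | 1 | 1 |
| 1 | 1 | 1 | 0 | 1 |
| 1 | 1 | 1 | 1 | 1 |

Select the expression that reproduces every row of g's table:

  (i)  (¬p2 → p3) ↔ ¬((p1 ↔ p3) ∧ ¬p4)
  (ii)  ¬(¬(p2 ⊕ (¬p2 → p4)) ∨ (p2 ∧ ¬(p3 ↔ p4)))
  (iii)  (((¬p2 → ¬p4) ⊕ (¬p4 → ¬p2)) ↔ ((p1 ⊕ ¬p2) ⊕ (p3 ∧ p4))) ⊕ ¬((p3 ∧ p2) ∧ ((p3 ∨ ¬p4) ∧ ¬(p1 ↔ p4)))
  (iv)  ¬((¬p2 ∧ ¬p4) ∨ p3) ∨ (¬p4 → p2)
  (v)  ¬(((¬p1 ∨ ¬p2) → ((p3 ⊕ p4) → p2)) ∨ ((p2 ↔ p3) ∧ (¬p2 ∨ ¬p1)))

iv

(i) disagrees with g on (0,0,0,0) (formula → 1, table → 0); rule it out.
(ii) disagrees with g on (0,1,0,0) (formula → 0, table → 1); rule it out.
(iii) disagrees with g on (0,0,0,0) (formula → 1, table → 0); rule it out.
(v) disagrees with g on (0,0,0,1) (formula → 0, table → 1); rule it out.
(iv) is the remaining candidate, and it agrees with g on all 16 inputs.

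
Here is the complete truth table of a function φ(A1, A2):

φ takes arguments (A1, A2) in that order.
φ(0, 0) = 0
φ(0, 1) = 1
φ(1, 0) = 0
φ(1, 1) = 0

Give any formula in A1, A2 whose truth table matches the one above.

1 only at (0,1): NOT A1 AND A2.

φ(A1, A2) = NOT A1 AND A2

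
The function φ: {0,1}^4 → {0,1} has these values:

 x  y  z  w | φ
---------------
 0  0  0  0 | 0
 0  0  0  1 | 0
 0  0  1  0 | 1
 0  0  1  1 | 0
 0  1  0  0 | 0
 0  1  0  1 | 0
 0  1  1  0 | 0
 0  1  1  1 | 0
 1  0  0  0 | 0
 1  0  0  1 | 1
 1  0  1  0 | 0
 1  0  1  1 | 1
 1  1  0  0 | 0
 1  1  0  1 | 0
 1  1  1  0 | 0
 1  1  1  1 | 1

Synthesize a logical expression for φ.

Collect the rows where φ=1 — (0,0,1,0), (1,0,0,1), (1,0,1,1), (1,1,1,1) — and write one minterm per row: ¬x·¬y·z·¬w, x·¬y·¬z·w, x·¬y·z·w, x·y·z·w. Their union (logical OR) reproduces the table exactly.

φ(x, y, z, w) = (((((¬x ∧ ¬y) ∧ z) ∧ ¬w) ∨ (((x ∧ ¬y) ∧ ¬z) ∧ w)) ∨ (((x ∧ ¬y) ∧ z) ∧ w)) ∨ (((x ∧ y) ∧ z) ∧ w)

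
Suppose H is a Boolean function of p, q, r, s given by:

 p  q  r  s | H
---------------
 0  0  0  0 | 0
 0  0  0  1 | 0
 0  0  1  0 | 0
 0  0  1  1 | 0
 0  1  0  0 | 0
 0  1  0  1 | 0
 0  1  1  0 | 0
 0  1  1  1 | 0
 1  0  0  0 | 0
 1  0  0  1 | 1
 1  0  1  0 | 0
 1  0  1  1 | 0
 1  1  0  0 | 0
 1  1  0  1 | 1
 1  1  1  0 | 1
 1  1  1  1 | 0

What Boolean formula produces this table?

H(p, q, r, s) = ((((p and not q) and not r) and s) or (((p and q) and not r) and s)) or (((p and q) and r) and not s)

Collect the rows where H=1 — (1,0,0,1), (1,1,0,1), (1,1,1,0) — and write one minterm per row: p·¬q·¬r·s, p·q·¬r·s, p·q·r·¬s. Their union (logical OR) reproduces the table exactly.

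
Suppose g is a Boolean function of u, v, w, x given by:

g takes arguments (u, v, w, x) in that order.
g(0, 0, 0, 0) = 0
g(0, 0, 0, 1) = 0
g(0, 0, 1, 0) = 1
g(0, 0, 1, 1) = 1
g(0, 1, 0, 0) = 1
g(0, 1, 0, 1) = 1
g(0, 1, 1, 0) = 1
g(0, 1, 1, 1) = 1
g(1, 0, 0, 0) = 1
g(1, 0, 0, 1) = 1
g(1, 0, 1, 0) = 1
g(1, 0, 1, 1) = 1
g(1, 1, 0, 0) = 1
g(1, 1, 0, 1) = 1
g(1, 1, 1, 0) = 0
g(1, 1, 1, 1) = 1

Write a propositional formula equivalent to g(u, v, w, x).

The 0-rows are (0,0,0,0), (0,0,0,1), (1,1,1,0). Take each as a conjunction (¬u·¬v·¬w·¬x, ¬u·¬v·¬w·x, u·v·w·¬x), form their disjunction, and complement — that gives a formula that is 1 everywhere g is.

g(u, v, w, x) = not (((((not u and not v) and not w) and not x) or (((not u and not v) and not w) and x)) or (((u and v) and w) and not x))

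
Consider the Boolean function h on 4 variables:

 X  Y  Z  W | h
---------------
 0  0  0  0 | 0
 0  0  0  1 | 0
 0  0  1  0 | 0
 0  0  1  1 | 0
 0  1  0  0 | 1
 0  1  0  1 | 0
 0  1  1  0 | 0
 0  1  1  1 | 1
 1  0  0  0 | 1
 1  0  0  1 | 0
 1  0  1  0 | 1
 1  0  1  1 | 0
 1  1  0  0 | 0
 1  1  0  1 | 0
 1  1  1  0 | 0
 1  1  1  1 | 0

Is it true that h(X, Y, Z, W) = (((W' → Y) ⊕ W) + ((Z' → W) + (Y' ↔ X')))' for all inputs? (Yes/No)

Test each input against both h and the formula:
  X=0, Y=0, Z=0, W=0: formula gives 0, h = 0 ✓
  X=0, Y=0, Z=0, W=1: formula gives 0, h = 0 ✓
  X=0, Y=0, Z=1, W=0: formula gives 0, h = 0 ✓
  X=0, Y=0, Z=1, W=1: formula gives 0, h = 0 ✓
  X=0, Y=1, Z=0, W=0: formula gives 0, but h = 1 ✗
A single disagreement suffices: at (0,1,0,0) they differ, so the formula does not compute h.

No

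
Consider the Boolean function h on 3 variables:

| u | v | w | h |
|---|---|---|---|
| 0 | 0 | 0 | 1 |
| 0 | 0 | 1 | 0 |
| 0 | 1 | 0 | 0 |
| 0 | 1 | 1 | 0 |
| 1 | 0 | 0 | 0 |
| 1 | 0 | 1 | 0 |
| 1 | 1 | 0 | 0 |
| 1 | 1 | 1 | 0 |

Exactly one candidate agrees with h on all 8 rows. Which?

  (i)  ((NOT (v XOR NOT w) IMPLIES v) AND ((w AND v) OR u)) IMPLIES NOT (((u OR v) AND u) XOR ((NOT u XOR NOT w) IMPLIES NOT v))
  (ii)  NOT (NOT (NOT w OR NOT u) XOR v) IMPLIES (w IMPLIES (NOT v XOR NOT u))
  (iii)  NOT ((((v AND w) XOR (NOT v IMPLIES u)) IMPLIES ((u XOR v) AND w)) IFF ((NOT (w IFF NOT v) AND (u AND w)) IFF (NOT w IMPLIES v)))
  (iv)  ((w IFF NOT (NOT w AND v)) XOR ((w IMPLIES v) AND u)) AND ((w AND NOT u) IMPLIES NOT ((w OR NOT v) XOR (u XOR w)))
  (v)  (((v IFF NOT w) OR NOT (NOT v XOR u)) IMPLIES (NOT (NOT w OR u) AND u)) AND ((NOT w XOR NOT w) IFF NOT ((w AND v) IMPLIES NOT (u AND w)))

v

(i): at (0,0,1) it gives 1, but h = 0 — eliminated.
(ii): at (0,1,0) it gives 1, but h = 0 — eliminated.
(iii): at (0,0,0) it gives 0, but h = 1 — eliminated.
(iv): at (0,0,0) it gives 0, but h = 1 — eliminated.
Only (v) survives; checking it on all 8 rows confirms it matches h.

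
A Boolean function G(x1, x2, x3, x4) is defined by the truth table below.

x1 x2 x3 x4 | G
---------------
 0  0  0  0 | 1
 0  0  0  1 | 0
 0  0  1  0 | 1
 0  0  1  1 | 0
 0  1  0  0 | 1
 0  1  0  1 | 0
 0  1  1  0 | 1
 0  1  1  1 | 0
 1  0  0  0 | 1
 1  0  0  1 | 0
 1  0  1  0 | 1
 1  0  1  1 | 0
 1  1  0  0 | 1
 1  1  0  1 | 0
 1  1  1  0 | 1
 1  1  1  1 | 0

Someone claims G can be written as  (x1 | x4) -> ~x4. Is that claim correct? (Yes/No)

Yes

Evaluate (x1 | x4) -> ~x4 on each row and compare to G:
  x1=0, x2=0, x3=0, x4=0: formula gives 1, G = 1 ✓
  x1=0, x2=0, x3=0, x4=1: formula gives 0, G = 0 ✓
  x1=0, x2=0, x3=1, x4=0: formula gives 1, G = 1 ✓
  x1=0, x2=0, x3=1, x4=1: formula gives 0, G = 0 ✓
  … (the remaining 12 rows also agree.)
No disagreement on any input; they are logically equivalent.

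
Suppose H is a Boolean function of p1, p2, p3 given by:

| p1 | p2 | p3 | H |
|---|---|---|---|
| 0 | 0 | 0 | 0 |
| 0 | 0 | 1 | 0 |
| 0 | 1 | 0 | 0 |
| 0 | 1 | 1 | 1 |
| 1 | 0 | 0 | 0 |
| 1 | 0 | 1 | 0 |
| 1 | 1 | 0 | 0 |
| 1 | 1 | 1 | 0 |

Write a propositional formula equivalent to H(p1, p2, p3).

H(p1, p2, p3) = (NOT p1 AND p2) AND p3

H is 1 on exactly one input, (0,1,1), whose minterm is ¬p1·p2·p3. So H is just that conjunction.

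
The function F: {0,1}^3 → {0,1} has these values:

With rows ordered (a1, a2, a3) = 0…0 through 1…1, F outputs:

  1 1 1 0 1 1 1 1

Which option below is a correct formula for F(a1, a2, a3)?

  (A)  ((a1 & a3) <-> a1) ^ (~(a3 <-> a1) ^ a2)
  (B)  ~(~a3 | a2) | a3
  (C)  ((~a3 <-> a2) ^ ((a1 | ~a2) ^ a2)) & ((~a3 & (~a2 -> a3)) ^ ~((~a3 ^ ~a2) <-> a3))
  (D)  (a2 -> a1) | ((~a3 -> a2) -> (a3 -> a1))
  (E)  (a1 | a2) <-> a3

D

(A) fails at (0,0,1): the formula yields 0, F is 1.
(B) fails at (0,0,0): the formula yields 0, F is 1.
(C) fails at (0,0,0): the formula yields 0, F is 1.
(E) fails at (0,0,1): the formula yields 0, F is 1.
That leaves (D). Evaluating it on every row reproduces the table of F exactly.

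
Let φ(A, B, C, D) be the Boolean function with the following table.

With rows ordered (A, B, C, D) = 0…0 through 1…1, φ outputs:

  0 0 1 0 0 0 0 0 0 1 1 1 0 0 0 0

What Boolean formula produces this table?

φ(A, B, C, D) = (((((NOT A AND NOT B) AND C) AND NOT D) OR (((A AND NOT B) AND NOT C) AND D)) OR (((A AND NOT B) AND C) AND NOT D)) OR (((A AND NOT B) AND C) AND D)

φ=1 on 4 inputs: (0,0,1,0), (1,0,0,1), (1,0,1,0), (1,0,1,1). Reading each as a conjunction of literals (¬A·¬B·C·¬D, A·¬B·¬C·D, A·¬B·C·¬D, A·¬B·C·D) and taking the OR gives the canonical DNF.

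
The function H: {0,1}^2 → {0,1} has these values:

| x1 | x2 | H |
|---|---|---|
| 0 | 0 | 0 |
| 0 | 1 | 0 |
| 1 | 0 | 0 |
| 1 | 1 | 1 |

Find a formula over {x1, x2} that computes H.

Only row (1,1) gives 1. That row's minterm x1·x2 is H directly.

H(x1, x2) = x1 & x2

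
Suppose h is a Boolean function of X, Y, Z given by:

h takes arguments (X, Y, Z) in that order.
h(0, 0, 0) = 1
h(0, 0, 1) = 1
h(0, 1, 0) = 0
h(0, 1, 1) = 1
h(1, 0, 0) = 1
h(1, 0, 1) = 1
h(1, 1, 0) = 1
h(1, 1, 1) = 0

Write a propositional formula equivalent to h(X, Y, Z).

h(X, Y, Z) = (((X' · Y) · Z') + ((X · Y) · Z))'

There are just 2 zero rows: (0,1,0), (1,1,1). Their minterms are ¬X·Y·¬Z, X·Y·Z; the OR of those covers precisely the 0-outputs, and negating it yields h.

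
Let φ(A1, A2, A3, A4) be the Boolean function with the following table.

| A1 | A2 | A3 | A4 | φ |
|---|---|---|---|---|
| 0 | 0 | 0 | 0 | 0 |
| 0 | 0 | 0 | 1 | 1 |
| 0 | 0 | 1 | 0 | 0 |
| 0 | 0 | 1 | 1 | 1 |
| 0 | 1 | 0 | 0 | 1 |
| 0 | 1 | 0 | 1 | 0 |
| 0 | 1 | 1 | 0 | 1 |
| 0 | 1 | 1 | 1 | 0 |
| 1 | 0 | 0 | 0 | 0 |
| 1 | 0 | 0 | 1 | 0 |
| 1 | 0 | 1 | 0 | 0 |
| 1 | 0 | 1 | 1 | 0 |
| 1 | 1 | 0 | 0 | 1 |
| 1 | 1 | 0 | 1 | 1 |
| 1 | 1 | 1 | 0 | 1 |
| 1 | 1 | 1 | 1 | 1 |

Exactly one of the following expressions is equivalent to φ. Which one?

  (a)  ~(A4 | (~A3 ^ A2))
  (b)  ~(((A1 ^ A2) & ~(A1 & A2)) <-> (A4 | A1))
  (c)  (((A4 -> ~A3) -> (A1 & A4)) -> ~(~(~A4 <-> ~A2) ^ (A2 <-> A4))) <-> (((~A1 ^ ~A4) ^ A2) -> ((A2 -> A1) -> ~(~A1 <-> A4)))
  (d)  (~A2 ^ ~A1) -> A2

b

(a) fails at (0,0,0,1): the formula yields 0, φ is 1.
(c) fails at (0,0,0,0): the formula yields 1, φ is 0.
(d) fails at (0,0,0,0): the formula yields 1, φ is 0.
(b) is the remaining candidate, and it agrees with φ on all 16 inputs.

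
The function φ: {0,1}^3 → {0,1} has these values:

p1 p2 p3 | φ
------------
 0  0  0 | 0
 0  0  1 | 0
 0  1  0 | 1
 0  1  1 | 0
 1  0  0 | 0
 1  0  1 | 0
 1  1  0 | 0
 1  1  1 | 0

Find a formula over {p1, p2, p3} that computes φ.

φ is 1 on exactly one input, (0,1,0), whose minterm is ¬p1·p2·¬p3. So φ is just that conjunction.

φ(p1, p2, p3) = (¬p1 ∧ p2) ∧ ¬p3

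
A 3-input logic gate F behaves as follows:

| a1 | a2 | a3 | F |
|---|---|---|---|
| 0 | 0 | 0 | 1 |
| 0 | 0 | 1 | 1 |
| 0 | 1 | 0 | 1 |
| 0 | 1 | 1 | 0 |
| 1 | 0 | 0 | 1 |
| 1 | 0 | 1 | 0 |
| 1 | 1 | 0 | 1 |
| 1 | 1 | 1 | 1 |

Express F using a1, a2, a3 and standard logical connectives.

There are just 2 zero rows: (0,1,1), (1,0,1). Their minterms are ¬a1·a2·a3, a1·¬a2·a3; the OR of those covers precisely the 0-outputs, and negating it yields F.

F(a1, a2, a3) = ¬(((¬a1 ∧ a2) ∧ a3) ∨ ((a1 ∧ ¬a2) ∧ a3))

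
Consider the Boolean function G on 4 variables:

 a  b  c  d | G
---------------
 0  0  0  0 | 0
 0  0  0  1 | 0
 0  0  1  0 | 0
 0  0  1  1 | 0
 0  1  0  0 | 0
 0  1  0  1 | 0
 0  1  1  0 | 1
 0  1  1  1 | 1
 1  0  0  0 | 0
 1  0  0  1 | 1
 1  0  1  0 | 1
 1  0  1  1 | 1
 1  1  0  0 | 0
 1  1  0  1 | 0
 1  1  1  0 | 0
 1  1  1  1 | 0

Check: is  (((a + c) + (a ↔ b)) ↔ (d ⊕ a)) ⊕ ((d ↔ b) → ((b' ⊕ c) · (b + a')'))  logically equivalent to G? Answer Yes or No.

Yes

Evaluate (((a + c) + (a ↔ b)) ↔ (d ⊕ a)) ⊕ ((d ↔ b) → ((b' ⊕ c) · (b + a')')) on each row and compare to G:
  a=0, b=0, c=0, d=0: formula gives 0, G = 0 ✓
  a=0, b=0, c=0, d=1: formula gives 0, G = 0 ✓
  a=0, b=0, c=1, d=0: formula gives 0, G = 0 ✓
  a=0, b=0, c=1, d=1: formula gives 0, G = 0 ✓
  …and likewise for the remaining 12 rows.
Every row agrees, so the formula is equivalent.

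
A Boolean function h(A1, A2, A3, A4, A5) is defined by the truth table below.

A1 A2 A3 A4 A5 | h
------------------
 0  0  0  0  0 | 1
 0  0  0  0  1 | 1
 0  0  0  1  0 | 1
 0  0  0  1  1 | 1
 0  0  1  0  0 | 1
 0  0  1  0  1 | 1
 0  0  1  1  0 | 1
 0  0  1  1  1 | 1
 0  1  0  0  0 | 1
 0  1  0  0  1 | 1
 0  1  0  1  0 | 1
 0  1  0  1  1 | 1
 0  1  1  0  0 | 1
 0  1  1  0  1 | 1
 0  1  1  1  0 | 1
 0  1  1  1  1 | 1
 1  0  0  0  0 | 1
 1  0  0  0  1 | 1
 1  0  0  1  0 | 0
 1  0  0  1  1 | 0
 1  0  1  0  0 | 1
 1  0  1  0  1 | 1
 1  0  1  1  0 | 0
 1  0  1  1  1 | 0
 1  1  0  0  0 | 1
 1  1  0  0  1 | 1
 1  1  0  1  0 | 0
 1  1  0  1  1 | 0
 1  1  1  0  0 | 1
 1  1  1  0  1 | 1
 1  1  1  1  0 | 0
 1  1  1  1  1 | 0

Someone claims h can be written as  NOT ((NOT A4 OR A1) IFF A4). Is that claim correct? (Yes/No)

Yes

Test each input against both h and the formula:
  A1=0, A2=0, A3=0, A4=0, A5=0: formula gives 1, h = 1 ✓
  A1=0, A2=0, A3=0, A4=0, A5=1: formula gives 1, h = 1 ✓
  A1=0, A2=0, A3=0, A4=1, A5=0: formula gives 1, h = 1 ✓
  A1=0, A2=0, A3=0, A4=1, A5=1: formula gives 1, h = 1 ✓
  …and likewise for the remaining 28 rows.
Every row agrees, so the formula is equivalent.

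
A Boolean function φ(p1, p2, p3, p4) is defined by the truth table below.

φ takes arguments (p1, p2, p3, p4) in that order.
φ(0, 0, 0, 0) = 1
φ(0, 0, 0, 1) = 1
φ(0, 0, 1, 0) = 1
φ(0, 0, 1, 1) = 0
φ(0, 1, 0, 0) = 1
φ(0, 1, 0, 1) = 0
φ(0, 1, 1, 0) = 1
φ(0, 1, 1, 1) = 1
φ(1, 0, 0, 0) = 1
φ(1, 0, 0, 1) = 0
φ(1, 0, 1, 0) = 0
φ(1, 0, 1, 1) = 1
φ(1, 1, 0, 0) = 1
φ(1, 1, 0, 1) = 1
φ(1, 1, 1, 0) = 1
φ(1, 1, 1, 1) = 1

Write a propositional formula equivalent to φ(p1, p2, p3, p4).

φ is 0 on only 4 rows — (0,0,1,1), (0,1,0,1), (1,0,0,1), (1,0,1,0). Writing each as a minterm (¬p1·¬p2·p3·p4, ¬p1·p2·¬p3·p4, p1·¬p2·¬p3·p4, p1·¬p2·p3·¬p4) and OR-ing them characterizes exactly where φ=0, so φ is the negation of that disjunction.

φ(p1, p2, p3, p4) = NOT ((((((NOT p1 AND NOT p2) AND p3) AND p4) OR (((NOT p1 AND p2) AND NOT p3) AND p4)) OR (((p1 AND NOT p2) AND NOT p3) AND p4)) OR (((p1 AND NOT p2) AND p3) AND NOT p4))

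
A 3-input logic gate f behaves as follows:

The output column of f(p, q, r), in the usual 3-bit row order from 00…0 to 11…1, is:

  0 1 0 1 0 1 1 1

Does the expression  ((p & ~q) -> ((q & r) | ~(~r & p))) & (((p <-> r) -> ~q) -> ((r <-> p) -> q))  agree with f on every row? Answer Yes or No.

Test each input against both f and the formula:
  p=0, q=0, r=0: formula gives 0, f = 0 ✓
  p=0, q=0, r=1: formula gives 1, f = 1 ✓
  p=0, q=1, r=0: formula gives 1, but f = 0 ✗
A single disagreement suffices: at (0,1,0) they differ, so the formula does not compute f.

No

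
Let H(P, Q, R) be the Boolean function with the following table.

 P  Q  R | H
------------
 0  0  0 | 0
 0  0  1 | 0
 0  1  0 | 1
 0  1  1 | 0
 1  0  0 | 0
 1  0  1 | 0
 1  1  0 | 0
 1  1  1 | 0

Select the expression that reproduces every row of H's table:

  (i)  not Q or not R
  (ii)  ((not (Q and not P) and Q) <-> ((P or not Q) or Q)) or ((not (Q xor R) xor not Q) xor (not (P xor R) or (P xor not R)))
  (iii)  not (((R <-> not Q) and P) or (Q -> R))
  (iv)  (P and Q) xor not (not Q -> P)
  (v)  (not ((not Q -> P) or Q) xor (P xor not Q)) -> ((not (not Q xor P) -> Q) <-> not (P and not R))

(i): at (0,0,0) it gives 1, but H = 0 — eliminated.
(ii): at (0,0,0) it gives 1, but H = 0 — eliminated.
(iv): at (0,0,0) it gives 1, but H = 0 — eliminated.
(v): at (0,0,0) it gives 1, but H = 0 — eliminated.
(iii) is the remaining candidate, and it agrees with H on all 8 inputs.

iii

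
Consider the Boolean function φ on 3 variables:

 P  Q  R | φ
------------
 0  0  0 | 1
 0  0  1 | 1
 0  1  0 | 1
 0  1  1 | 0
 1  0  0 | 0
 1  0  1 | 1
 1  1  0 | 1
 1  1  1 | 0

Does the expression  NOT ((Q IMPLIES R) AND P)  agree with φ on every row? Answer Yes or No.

No

Evaluate NOT ((Q IMPLIES R) AND P) on each row and compare to φ:
  P=0, Q=0, R=0: formula gives 1, φ = 1 ✓
  P=0, Q=0, R=1: formula gives 1, φ = 1 ✓
  P=0, Q=1, R=0: formula gives 1, φ = 1 ✓
  P=0, Q=1, R=1: formula gives 1, but φ = 0 ✗
Since they disagree at (0,1,1), the expression is not a correct formula for φ.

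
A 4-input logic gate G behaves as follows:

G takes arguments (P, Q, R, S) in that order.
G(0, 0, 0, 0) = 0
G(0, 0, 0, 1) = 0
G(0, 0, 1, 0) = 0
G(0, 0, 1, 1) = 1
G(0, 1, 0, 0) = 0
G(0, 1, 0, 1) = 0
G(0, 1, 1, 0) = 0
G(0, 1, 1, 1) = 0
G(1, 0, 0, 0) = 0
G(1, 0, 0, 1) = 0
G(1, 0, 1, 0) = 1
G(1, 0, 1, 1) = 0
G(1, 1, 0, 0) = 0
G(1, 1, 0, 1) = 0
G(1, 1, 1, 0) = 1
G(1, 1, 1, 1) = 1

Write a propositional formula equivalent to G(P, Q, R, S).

G(P, Q, R, S) = (((((not P and not Q) and R) and S) or (((P and not Q) and R) and not S)) or (((P and Q) and R) and not S)) or (((P and Q) and R) and S)

Collect the rows where G=1 — (0,0,1,1), (1,0,1,0), (1,1,1,0), (1,1,1,1) — and write one minterm per row: ¬P·¬Q·R·S, P·¬Q·R·¬S, P·Q·R·¬S, P·Q·R·S. Their union (logical OR) reproduces the table exactly.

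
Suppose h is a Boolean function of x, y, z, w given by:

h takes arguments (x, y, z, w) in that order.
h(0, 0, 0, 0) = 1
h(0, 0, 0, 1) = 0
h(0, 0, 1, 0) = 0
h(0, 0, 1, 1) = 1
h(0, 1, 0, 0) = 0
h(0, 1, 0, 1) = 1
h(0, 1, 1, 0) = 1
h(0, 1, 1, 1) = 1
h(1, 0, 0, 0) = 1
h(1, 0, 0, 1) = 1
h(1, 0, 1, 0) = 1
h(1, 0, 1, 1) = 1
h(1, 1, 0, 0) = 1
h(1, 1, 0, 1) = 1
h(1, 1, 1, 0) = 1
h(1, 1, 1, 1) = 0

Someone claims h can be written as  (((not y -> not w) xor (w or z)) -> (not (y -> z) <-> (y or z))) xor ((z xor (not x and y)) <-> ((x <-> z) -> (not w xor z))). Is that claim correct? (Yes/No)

Check the formula against h row by row:
  x=0, y=0, z=0, w=0: formula gives 1, h = 1 ✓
  x=0, y=0, z=0, w=1: formula gives 0, h = 0 ✓
  x=0, y=0, z=1, w=0: formula gives 0, h = 0 ✓
  x=0, y=0, z=1, w=1: formula gives 1, h = 1 ✓
  …and likewise for the remaining 12 rows.
All 16 rows match — the expression computes h exactly.

Yes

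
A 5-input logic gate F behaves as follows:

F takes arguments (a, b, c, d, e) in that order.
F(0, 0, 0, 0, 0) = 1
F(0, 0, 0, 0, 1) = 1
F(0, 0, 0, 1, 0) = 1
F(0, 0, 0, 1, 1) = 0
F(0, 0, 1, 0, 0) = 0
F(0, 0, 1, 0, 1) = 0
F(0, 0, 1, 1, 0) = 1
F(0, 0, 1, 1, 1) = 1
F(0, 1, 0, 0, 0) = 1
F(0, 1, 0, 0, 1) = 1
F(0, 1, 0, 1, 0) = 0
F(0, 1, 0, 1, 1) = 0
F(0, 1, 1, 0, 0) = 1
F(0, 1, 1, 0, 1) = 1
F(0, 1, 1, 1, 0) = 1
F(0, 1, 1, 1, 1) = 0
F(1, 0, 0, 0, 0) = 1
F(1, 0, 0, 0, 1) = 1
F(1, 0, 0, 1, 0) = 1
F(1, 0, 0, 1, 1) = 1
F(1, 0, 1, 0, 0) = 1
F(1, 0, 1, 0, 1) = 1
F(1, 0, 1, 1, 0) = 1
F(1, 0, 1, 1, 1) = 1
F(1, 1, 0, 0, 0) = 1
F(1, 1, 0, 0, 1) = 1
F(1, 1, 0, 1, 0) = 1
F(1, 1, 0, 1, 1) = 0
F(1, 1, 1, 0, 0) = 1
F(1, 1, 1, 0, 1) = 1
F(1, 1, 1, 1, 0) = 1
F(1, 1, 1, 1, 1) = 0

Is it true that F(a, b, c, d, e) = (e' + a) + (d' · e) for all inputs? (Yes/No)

No

Test each input against both F and the formula:
  a=0, b=0, c=0, d=0, e=0: formula gives 1, F = 1 ✓
  a=0, b=0, c=0, d=0, e=1: formula gives 1, F = 1 ✓
  a=0, b=0, c=0, d=1, e=0: formula gives 1, F = 1 ✓
  a=0, b=0, c=0, d=1, e=1: formula gives 0, F = 0 ✓
  a=0, b=0, c=1, d=0, e=0: formula gives 1, but F = 0 ✗
Row (0,0,1,0,0) is a counterexample, so the formula is not equivalent to F.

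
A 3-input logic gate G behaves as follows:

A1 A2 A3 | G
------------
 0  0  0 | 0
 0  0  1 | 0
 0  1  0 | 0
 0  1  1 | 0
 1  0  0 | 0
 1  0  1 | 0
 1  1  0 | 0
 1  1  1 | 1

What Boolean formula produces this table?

The output is 1 only when every input is 1 — the AND of all inputs.

G(A1, A2, A3) = (A1 and A2) and A3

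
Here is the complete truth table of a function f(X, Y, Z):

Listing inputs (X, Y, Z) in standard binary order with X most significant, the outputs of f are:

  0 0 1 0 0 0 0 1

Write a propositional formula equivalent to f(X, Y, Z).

f(X, Y, Z) = ((not X and Y) and not Z) or ((X and Y) and Z)

The 1-rows are (0,1,0), (1,1,1). Each contributes one minterm — ¬X·Y·¬Z; X·Y·Z — and their disjunction is a sum-of-products form of f.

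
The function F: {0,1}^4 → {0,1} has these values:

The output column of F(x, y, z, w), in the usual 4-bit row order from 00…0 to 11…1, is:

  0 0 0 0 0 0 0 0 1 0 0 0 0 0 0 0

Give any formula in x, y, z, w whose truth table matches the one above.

F(x, y, z, w) = ((x & ~y) & ~z) & ~w

Only row (1,0,0,0) gives 1. That row's minterm x·¬y·¬z·¬w is F directly.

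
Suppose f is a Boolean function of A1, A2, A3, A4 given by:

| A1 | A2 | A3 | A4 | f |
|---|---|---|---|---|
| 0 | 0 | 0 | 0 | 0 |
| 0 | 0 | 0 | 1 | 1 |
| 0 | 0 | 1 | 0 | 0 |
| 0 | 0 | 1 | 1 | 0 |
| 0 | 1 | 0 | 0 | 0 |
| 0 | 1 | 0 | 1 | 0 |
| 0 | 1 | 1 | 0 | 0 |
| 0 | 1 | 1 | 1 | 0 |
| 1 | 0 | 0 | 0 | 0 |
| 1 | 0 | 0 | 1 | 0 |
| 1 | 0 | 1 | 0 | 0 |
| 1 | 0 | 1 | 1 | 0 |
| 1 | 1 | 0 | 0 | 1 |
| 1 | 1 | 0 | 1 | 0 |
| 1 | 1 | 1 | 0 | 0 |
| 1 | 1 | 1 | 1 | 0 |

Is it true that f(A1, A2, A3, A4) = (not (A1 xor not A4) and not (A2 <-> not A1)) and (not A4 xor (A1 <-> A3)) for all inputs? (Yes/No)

Test each input against both f and the formula:
  A1=0, A2=0, A3=0, A4=0: formula gives 0, f = 0 ✓
  A1=0, A2=0, A3=0, A4=1: formula gives 1, f = 1 ✓
  A1=0, A2=0, A3=1, A4=0: formula gives 0, f = 0 ✓
  A1=0, A2=0, A3=1, A4=1: formula gives 0, f = 0 ✓
  … (the remaining 12 rows also agree.)
Every row agrees, so the formula is equivalent.

Yes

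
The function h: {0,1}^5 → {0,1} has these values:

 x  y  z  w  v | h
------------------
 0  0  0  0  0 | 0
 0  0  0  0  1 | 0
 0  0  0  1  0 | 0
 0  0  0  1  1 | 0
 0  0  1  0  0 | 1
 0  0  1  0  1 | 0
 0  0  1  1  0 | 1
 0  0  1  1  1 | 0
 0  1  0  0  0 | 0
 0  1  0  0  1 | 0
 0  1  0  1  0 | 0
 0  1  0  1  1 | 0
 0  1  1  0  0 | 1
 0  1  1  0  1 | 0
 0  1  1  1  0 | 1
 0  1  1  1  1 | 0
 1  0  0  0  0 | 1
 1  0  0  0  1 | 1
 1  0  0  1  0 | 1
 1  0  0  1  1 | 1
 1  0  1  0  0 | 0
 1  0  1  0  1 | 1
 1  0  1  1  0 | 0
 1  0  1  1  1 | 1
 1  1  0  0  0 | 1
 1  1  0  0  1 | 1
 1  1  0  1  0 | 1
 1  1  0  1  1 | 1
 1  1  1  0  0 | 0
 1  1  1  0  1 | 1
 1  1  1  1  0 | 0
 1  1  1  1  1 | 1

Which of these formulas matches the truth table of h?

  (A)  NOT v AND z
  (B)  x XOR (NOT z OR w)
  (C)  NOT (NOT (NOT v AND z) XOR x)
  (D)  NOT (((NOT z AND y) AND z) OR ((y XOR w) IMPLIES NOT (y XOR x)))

(A): at (1,0,0,0,0) it gives 0, but h = 1 — eliminated.
(B): at (0,0,0,0,0) it gives 1, but h = 0 — eliminated.
(D): at (0,0,1,0,0) it gives 0, but h = 1 — eliminated.
(C) is the remaining candidate, and it agrees with h on all 32 inputs.

C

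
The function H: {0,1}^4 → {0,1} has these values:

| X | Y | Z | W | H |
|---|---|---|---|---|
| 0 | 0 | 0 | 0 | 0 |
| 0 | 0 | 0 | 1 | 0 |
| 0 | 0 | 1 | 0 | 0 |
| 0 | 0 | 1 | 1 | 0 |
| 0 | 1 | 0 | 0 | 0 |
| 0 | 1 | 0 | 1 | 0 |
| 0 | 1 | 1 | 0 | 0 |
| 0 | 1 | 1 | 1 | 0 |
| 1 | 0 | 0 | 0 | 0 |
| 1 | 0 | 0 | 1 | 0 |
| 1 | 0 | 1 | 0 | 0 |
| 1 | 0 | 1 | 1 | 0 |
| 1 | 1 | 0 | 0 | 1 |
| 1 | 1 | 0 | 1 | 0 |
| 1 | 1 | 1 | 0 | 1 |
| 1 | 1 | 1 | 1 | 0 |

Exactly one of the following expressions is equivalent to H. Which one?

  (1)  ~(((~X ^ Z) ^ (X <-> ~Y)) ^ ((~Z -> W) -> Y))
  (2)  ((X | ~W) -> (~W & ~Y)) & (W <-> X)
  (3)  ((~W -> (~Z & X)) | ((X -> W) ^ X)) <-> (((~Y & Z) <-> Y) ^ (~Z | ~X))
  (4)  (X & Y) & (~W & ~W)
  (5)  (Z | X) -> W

(1) disagrees with H on (0,0,0,0) (formula → 1, table → 0); rule it out.
(2) disagrees with H on (0,0,0,0) (formula → 1, table → 0); rule it out.
(3) disagrees with H on (0,0,1,0) (formula → 1, table → 0); rule it out.
(5) disagrees with H on (0,0,0,0) (formula → 1, table → 0); rule it out.
That leaves (4). Evaluating it on every row reproduces the table of H exactly.

4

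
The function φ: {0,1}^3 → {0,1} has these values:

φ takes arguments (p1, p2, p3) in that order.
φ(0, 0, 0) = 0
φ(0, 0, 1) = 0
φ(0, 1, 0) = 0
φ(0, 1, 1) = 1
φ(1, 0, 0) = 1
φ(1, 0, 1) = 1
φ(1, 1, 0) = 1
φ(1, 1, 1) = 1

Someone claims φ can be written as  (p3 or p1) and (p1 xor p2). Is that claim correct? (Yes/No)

Evaluate (p3 or p1) and (p1 xor p2) on each row and compare to φ:
  p1=0, p2=0, p3=0: formula gives 0, φ = 0 ✓
  p1=0, p2=0, p3=1: formula gives 0, φ = 0 ✓
  p1=0, p2=1, p3=0: formula gives 0, φ = 0 ✓
  p1=0, p2=1, p3=1: formula gives 1, φ = 1 ✓
  p1=1, p2=0, p3=0: formula gives 1, φ = 1 ✓
  …
  p1=1, p2=1, p3=0: formula gives 0, but φ = 1 ✗
A single disagreement suffices: at (1,1,0) they differ, so the formula does not compute φ.

No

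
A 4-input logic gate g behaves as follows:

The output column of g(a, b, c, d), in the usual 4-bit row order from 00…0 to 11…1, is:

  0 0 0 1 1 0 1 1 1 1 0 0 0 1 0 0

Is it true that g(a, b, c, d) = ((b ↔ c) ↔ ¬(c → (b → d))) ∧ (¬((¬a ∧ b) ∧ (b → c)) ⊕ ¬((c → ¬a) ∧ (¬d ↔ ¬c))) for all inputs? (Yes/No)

Test each input against both g and the formula:
  a=0, b=0, c=0, d=0: formula gives 0, g = 0 ✓
  a=0, b=0, c=0, d=1: formula gives 0, g = 0 ✓
  a=0, b=0, c=1, d=0: formula gives 0, g = 0 ✓
  a=0, b=0, c=1, d=1: formula gives 1, g = 1 ✓
  …
  a=0, b=1, c=1, d=1: formula gives 0, but g = 1 ✗
Since they disagree at (0,1,1,1), the expression is not a correct formula for g.

No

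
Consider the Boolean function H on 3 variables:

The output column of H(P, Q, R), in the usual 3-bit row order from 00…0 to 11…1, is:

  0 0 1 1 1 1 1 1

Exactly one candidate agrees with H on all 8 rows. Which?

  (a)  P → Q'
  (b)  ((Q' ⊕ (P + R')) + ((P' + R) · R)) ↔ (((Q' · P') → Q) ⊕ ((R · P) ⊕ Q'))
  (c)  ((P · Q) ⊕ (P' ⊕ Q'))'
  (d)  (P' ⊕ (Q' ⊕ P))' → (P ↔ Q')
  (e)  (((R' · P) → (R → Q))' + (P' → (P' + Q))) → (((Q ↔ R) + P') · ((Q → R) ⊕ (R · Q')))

(a) disagrees with H on (0,0,0) (formula → 1, table → 0); rule it out.
(b) disagrees with H on (0,0,1) (formula → 1, table → 0); rule it out.
(c) disagrees with H on (0,0,0) (formula → 1, table → 0); rule it out.
(e) disagrees with H on (0,0,0) (formula → 1, table → 0); rule it out.
(d) is the remaining candidate, and it agrees with H on all 8 inputs.

d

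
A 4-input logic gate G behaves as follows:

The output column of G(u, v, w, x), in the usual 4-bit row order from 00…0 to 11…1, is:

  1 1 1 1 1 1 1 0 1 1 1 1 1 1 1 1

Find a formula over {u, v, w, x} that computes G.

G(u, v, w, x) = ~(((~u & v) & w) & x)

G is 0 on exactly one input, (0,1,1,1), whose minterm is ¬u·v·w·x. So G is the negation of that single conjunction.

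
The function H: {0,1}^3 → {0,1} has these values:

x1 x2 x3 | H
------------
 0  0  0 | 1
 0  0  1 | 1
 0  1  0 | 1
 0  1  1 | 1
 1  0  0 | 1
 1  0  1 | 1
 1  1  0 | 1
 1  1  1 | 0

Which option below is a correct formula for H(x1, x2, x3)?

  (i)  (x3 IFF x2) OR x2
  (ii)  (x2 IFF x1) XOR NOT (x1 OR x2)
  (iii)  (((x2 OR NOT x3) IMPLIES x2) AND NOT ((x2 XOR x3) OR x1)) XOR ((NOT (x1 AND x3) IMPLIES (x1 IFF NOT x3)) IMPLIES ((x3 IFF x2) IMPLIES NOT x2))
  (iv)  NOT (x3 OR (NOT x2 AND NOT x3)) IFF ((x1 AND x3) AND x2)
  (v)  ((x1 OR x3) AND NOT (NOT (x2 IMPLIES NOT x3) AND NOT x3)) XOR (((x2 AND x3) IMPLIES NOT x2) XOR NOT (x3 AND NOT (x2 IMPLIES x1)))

iii

(i): at (0,0,1) it gives 0, but H = 1 — eliminated.
(ii): at (0,0,0) it gives 0, but H = 1 — eliminated.
(iv): at (0,1,0) it gives 0, but H = 1 — eliminated.
(v): at (0,0,0) it gives 0, but H = 1 — eliminated.
That leaves (iii). Evaluating it on every row reproduces the table of H exactly.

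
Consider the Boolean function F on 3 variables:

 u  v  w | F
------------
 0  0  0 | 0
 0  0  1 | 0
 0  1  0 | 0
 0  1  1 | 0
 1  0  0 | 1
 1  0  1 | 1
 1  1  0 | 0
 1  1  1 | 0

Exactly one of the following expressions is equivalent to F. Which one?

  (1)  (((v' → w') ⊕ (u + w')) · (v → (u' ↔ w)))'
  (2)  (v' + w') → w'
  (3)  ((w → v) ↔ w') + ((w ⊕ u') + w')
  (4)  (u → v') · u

4

(1) disagrees with F on (0,0,0) (formula → 1, table → 0); rule it out.
(2) disagrees with F on (0,0,0) (formula → 1, table → 0); rule it out.
(3) disagrees with F on (0,0,0) (formula → 1, table → 0); rule it out.
(4) is the remaining candidate, and it agrees with F on all 8 inputs.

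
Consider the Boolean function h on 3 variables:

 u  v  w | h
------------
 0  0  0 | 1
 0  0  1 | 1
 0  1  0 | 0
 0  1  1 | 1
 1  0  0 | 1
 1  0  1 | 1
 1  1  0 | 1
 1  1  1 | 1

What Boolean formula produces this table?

Only row (0,1,0) gives 0. So h is 1 everywhere except there — the complement of the minterm ¬u·v·¬w.

h(u, v, w) = not ((not u and v) and not w)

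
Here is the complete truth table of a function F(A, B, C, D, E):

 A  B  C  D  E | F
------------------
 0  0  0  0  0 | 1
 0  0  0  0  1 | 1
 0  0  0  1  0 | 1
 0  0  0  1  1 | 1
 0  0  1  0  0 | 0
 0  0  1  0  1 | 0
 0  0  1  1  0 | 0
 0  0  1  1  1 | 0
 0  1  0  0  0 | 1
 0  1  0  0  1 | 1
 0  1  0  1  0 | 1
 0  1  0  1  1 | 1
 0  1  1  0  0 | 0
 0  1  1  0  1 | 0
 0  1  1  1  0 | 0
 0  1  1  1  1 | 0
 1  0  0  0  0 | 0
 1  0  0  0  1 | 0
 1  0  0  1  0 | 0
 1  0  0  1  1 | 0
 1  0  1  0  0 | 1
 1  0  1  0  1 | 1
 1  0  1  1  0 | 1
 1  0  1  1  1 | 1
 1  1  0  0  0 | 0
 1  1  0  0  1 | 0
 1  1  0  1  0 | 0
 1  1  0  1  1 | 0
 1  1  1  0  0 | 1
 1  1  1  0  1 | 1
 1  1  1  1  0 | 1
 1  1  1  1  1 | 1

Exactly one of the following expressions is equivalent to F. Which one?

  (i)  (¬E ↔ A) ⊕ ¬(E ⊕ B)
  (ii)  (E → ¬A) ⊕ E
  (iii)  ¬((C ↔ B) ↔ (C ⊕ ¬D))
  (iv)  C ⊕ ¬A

iv

(i) fails at (0,0,1,0,0): the formula yields 1, F is 0.
(ii) fails at (0,0,0,0,1): the formula yields 0, F is 1.
(iii) fails at (0,0,0,0,0): the formula yields 0, F is 1.
Only (iv) survives; checking it on all 32 rows confirms it matches F.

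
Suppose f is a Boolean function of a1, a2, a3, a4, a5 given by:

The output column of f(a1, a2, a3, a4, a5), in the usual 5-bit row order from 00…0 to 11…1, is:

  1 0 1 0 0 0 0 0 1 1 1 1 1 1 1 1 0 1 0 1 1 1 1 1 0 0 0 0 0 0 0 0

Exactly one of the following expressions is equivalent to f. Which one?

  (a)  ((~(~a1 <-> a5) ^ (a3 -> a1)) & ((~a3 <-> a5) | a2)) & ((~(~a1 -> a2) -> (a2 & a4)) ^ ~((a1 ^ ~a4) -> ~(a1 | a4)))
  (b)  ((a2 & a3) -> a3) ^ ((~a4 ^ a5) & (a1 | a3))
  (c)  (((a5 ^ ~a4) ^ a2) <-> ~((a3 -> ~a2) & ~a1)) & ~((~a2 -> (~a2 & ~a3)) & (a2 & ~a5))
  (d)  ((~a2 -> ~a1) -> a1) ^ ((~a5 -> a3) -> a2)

(a) disagrees with f on (0,0,0,0,0) (formula → 0, table → 1); rule it out.
(b) disagrees with f on (0,0,0,0,1) (formula → 1, table → 0); rule it out.
(c) disagrees with f on (0,0,0,0,0) (formula → 0, table → 1); rule it out.
Only (d) survives; checking it on all 32 rows confirms it matches f.

d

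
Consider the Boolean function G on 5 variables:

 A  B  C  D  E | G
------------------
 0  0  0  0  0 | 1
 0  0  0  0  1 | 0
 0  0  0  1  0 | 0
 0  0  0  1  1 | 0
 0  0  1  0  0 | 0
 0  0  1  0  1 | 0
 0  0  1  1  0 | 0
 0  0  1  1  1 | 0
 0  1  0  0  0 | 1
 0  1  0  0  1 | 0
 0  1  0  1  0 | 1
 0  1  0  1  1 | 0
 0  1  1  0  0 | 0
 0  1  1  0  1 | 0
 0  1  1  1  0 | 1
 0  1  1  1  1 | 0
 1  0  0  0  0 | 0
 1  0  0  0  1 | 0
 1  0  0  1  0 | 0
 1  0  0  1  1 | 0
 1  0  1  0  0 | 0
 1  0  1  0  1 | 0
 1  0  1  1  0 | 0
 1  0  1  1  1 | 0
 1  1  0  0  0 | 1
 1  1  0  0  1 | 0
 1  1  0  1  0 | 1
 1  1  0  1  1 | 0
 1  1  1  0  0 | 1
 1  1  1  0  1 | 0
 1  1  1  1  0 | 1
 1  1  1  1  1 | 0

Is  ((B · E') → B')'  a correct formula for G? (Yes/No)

No

Check the formula against G row by row:
  A=0, B=0, C=0, D=0, E=0: formula gives 0, but G = 1 ✗
Row (0,0,0,0,0) is a counterexample, so the formula is not equivalent to G.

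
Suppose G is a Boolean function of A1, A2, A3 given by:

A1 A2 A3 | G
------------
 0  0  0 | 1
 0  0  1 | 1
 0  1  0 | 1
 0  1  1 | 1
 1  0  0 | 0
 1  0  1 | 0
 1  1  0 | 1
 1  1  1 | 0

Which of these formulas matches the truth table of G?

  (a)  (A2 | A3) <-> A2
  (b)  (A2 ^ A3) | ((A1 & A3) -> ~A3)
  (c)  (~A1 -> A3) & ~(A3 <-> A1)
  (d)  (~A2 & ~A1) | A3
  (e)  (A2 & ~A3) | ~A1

e

(a): at (0,0,1) it gives 0, but G = 1 — eliminated.
(b): at (1,0,0) it gives 1, but G = 0 — eliminated.
(c): at (0,0,0) it gives 0, but G = 1 — eliminated.
(d): at (0,1,0) it gives 0, but G = 1 — eliminated.
Only (e) survives; checking it on all 8 rows confirms it matches G.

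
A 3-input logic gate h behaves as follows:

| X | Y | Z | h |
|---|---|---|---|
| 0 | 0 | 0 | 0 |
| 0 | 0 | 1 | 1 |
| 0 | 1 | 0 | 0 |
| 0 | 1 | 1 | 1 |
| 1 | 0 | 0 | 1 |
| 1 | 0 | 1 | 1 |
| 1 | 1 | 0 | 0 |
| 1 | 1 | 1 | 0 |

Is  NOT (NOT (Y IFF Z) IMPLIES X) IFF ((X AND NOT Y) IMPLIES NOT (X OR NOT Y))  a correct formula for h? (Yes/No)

Evaluate NOT (NOT (Y IFF Z) IMPLIES X) IFF ((X AND NOT Y) IMPLIES NOT (X OR NOT Y)) on each row and compare to h:
  X=0, Y=0, Z=0: formula gives 0, h = 0 ✓
  X=0, Y=0, Z=1: formula gives 1, h = 1 ✓
  X=0, Y=1, Z=0: formula gives 1, but h = 0 ✗
Row (0,1,0) is a counterexample, so the formula is not equivalent to h.

No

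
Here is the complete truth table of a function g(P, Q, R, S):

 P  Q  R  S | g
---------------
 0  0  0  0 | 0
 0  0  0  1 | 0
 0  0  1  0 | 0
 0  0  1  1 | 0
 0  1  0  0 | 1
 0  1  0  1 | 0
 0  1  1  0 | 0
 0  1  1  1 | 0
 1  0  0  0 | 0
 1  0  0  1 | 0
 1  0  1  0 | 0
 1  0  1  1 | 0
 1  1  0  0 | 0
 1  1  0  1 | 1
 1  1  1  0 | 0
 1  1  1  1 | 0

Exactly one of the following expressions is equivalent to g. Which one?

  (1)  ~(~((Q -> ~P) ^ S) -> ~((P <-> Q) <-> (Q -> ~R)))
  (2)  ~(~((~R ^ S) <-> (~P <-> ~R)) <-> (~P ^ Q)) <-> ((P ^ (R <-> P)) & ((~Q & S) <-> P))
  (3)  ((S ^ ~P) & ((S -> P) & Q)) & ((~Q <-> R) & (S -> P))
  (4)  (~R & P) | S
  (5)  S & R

3

(1) fails at (0,0,0,1): the formula yields 1, g is 0.
(2) fails at (0,0,0,0): the formula yields 1, g is 0.
(4) fails at (0,0,0,1): the formula yields 1, g is 0.
(5) fails at (0,0,1,1): the formula yields 1, g is 0.
That leaves (3). Evaluating it on every row reproduces the table of g exactly.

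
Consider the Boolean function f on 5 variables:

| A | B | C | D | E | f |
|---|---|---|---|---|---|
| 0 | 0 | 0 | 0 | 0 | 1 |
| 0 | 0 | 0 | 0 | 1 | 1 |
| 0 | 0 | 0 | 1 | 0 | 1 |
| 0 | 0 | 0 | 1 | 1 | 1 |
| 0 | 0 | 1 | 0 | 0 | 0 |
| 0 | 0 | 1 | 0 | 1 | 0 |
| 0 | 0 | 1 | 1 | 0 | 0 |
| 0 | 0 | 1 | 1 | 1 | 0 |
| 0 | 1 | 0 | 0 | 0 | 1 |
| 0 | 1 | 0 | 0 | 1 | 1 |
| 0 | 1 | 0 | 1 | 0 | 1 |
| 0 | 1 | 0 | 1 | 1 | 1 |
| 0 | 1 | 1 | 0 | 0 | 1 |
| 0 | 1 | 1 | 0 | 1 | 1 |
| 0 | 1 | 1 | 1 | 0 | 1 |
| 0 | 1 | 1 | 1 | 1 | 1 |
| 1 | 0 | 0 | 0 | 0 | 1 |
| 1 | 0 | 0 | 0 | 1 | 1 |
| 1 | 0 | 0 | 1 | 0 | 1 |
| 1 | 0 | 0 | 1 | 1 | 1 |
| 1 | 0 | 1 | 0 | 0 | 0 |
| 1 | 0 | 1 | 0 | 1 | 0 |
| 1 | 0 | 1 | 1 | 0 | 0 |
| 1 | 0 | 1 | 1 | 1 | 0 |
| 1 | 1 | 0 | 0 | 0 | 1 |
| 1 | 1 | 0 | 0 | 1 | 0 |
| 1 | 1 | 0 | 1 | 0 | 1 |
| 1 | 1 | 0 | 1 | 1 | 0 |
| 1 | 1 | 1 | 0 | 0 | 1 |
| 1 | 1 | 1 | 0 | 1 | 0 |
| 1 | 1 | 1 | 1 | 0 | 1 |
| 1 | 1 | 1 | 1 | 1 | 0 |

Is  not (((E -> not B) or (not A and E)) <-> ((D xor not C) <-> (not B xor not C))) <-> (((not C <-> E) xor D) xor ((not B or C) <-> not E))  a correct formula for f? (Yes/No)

Test each input against both f and the formula:
  A=0, B=0, C=0, D=0, E=0: formula gives 1, f = 1 ✓
  A=0, B=0, C=0, D=0, E=1: formula gives 1, f = 1 ✓
  A=0, B=0, C=0, D=1, E=0: formula gives 1, f = 1 ✓
  A=0, B=0, C=0, D=1, E=1: formula gives 1, f = 1 ✓
  …and likewise for the remaining 28 rows.
Every row agrees, so the formula is equivalent.

Yes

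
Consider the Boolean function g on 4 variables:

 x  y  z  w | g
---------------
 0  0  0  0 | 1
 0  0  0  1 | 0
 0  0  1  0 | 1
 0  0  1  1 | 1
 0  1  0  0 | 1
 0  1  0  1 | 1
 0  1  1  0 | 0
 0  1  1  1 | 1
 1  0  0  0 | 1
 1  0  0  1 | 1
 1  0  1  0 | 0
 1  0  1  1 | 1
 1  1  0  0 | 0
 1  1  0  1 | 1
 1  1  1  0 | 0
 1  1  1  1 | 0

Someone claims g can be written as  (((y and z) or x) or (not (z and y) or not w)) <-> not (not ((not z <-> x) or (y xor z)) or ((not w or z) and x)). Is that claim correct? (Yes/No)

Test each input against both g and the formula:
  x=0, y=0, z=0, w=0: formula gives 0, but g = 1 ✗
Since they disagree at (0,0,0,0), the expression is not a correct formula for g.

No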